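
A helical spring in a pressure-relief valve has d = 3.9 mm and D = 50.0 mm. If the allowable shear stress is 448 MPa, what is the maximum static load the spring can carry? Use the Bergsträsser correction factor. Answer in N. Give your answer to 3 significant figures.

189 N

C = D/d = 50.0/3.9 = 12.8205
K_B = (4C+2)/(4C−3) = 53.282/48.282 = 1.1036
τ_max = K·8FD/(πd³) → F_max = τ_allow·πd³/(8DK)
F_max = 448·π·3.9³/(8·50.0·1.1036) = 83488/441.42 = 189.13 N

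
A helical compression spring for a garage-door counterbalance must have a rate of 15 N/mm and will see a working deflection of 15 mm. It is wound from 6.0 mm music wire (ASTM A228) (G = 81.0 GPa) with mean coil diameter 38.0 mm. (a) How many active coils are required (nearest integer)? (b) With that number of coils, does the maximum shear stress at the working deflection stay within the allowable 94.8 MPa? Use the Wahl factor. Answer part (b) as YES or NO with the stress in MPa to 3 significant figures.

N_a = Gd⁴/(8D³k) = (81.0×10³)(6.0⁴)/(8·38.0³·15) = 15.94 → N_a = 16
Actual rate k = Gd⁴/(8D³·16) = 14.946 N/mm
Working load F = kδ = 14.946·15 = 224.19 N
C = 38.0/6.0 = 6.3333; K_W = (4C−1)/(4C−4)+0.615/C = 1.2377
τ_max = K_W·8FD/(πd³) = 1.2377·100.44 = 124.31 MPa
τ_max > 94.8 MPa → exceeds allowable

(a) 16 coils; (b) NO, τ_max = 124 MPa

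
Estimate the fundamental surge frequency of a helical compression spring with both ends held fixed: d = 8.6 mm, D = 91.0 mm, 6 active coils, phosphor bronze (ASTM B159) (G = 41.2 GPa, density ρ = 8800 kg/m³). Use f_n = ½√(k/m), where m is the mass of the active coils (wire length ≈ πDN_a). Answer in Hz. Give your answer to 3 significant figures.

k = Gd⁴/(8D³N_a) = (41.2×10³)(8.6⁴)/(8·91.0³·6) = 6.2305 N/mm = 6230.5 N/m
Wire length L = πDN_a = π·91.0·6 = 1715.3 mm
m = ρ·(πd²/4)·L = 8800 × 58.088×10⁻⁶ m² × 1.7153 m = 0.87682 kg
f_n = ½√(k/m) = 0.5·√(6230.5/0.87682) = 0.5·√(7105.8) = 42.148 Hz

42.1 Hz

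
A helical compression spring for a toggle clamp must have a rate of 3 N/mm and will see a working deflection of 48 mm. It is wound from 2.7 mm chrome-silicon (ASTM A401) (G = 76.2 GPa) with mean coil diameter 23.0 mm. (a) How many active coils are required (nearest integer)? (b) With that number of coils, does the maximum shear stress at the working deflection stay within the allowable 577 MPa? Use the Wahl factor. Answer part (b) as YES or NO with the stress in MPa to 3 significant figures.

(a) 14 coils; (b) YES, τ_max = 497 MPa

N_a = Gd⁴/(8D³k) = (76.2×10³)(2.7⁴)/(8·23.0³·3) = 13.87 → N_a = 14
Actual rate k = Gd⁴/(8D³·14) = 2.9717 N/mm
Working load F = kδ = 2.9717·48 = 142.64 N
C = 23.0/2.7 = 8.5185; K_W = (4C−1)/(4C−4)+0.615/C = 1.1719
τ_max = K_W·8FD/(πd³) = 1.1719·424.45 = 497.43 MPa
τ_max ≤ 577 MPa → acceptable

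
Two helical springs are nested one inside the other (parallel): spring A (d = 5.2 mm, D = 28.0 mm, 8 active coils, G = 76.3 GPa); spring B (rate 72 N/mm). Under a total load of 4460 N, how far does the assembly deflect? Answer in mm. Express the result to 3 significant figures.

39.9 mm

k_A = Gd⁴/(8D³N_a) = (76.3×10³)(5.2⁴)/(8·28.0³·8) = 39.709 N/mm
Parallel: k_eq = 39.709 + 72 = 111.71 N/mm
δ = F/k_eq = 4460/111.71 = 39.925 mm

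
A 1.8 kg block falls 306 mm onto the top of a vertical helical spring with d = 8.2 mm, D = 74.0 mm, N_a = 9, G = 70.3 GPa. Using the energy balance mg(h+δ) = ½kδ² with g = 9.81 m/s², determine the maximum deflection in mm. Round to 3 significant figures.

33.2 mm

k = Gd⁴/(8D³N_a) = (70.3×10³)(8.2⁴)/(8·74.0³·9) = 10.894 N/mm
W = mg = 1.8 × 9.81 = 17.658 N
½kδ² − Wδ − Wh = 0 → δ = (W + √(W² + 2kWh))/k
δ = (17.658 + √(311.8 + 117727))/10.894 = (17.658 + 343.57)/10.894 = 33.159 mm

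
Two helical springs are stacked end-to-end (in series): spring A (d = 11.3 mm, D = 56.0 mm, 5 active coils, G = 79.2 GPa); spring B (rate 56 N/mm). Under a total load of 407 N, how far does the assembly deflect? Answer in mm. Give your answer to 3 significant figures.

k_A = Gd⁴/(8D³N_a) = (79.2×10³)(11.3⁴)/(8·56.0³·5) = 183.83 N/mm
Series: 1/k_eq = 1/183.83 + 1/56 = 0.023297; k_eq = 42.924 N/mm
δ = F/k_eq = 407/42.924 = 9.4819 mm

9.48 mm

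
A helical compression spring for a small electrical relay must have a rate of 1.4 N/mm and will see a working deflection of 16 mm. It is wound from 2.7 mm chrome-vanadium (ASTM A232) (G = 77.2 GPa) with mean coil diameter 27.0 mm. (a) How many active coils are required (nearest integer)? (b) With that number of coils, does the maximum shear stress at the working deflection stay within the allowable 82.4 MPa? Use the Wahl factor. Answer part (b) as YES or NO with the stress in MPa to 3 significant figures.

(a) 19 coils; (b) NO, τ_max = 87.7 MPa

N_a = Gd⁴/(8D³k) = (77.2×10³)(2.7⁴)/(8·27.0³·1.4) = 18.61 → N_a = 19
Actual rate k = Gd⁴/(8D³·19) = 1.3713 N/mm
Working load F = kδ = 1.3713·16 = 21.941 N
C = 27.0/2.7 = 10.0000; K_W = (4C−1)/(4C−4)+0.615/C = 1.1448
τ_max = K_W·8FD/(πd³) = 1.1448·76.643 = 87.743 MPa
τ_max > 82.4 MPa → exceeds allowable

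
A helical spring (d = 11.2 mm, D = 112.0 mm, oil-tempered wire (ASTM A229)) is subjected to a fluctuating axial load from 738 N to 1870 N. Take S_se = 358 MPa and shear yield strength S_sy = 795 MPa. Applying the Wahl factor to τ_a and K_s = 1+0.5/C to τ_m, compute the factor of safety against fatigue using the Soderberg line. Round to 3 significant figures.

1.39

C = D/d = 112.0/11.2 = 10.0000; K_W = (4C−1)/(4C−4)+0.615/C = 1.1448; K_s = 1+0.5/C = 1.0500
F_a = (F_max−F_min)/2 = 566 N; F_m = (F_max+F_min)/2 = 1304 N
τ_a = K_W·8F_aD/(πd³) = 1.1448 × 114.9 = 131.54 MPa
τ_m = K_s·8F_mD/(πd³) = 1.0500 × 264.72 = 277.95 MPa
Soderberg: 1/n_f = τ_a/S_se + τ_m/S_sy = 131.54/358 + 277.95/795 = 0.36743 + 0.34963 = 0.71706
n_f = 1/0.71706 = 1.395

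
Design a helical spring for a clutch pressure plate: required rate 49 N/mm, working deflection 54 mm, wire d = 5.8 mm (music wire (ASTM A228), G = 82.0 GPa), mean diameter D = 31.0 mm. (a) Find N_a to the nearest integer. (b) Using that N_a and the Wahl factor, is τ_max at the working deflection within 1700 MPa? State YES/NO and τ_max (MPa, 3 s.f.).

N_a = Gd⁴/(8D³k) = (82.0×10³)(5.8⁴)/(8·31.0³·49) = 7.946 → N_a = 8
Actual rate k = Gd⁴/(8D³·8) = 48.67 N/mm
Working load F = kδ = 48.67·54 = 2628.2 N
C = 31.0/5.8 = 5.3448; K_W = (4C−1)/(4C−4)+0.615/C = 1.2877
τ_max = K_W·8FD/(πd³) = 1.2877·1063.3 = 1369.2 MPa
τ_max ≤ 1700 MPa → acceptable

(a) 8 coils; (b) YES, τ_max = 1370 MPa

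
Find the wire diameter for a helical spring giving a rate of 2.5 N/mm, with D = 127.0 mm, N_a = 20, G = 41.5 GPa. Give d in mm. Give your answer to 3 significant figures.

d = (8D³N_a·k / G)^(1/4) = (8·127.0³·20·2.5 / (41.5×10³))^0.25
  = (19743)^0.25 = 11.8538 mm

11.9 mm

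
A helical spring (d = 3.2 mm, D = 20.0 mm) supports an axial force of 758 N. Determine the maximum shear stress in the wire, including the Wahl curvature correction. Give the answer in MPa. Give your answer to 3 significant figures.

Spring index C = D/d = 20.0/3.2 = 6.2500
K_W = (4C−1)/(4C−4) + 0.615/C = 24.000/21.000 + 0.0984 = 1.2413
τ₀ = 8FD/(πd³) = 8·758·20.0/(π·3.2³) = 121280/102.94 = 1178.1 MPa
τ_max = K·τ₀ = 1.2413 × 1178.1 = 1462.3 MPa

1460 MPa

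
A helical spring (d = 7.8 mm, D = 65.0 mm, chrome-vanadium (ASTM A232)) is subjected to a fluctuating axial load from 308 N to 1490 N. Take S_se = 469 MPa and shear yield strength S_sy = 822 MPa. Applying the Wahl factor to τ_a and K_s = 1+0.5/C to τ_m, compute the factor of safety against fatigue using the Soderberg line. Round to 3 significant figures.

C = D/d = 65.0/7.8 = 8.3333; K_W = (4C−1)/(4C−4)+0.615/C = 1.1761; K_s = 1+0.5/C = 1.0600
F_a = (F_max−F_min)/2 = 591 N; F_m = (F_max+F_min)/2 = 899 N
τ_a = K_W·8F_aD/(πd³) = 1.1761 × 206.14 = 242.43 MPa
τ_m = K_s·8F_mD/(πd³) = 1.0600 × 313.57 = 332.38 MPa
Soderberg: 1/n_f = τ_a/S_se + τ_m/S_sy = 242.43/469 + 332.38/822 = 0.51691 + 0.40436 = 0.92127
n_f = 1/0.92127 = 1.085

1.09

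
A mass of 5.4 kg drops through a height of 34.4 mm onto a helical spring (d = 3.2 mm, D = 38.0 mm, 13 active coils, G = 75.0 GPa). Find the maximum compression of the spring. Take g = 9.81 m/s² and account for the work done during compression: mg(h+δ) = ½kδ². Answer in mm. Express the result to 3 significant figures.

103 mm

k = Gd⁴/(8D³N_a) = (75.0×10³)(3.2⁴)/(8·38.0³·13) = 1.3781 N/mm
W = mg = 5.4 × 9.81 = 52.974 N
½kδ² − Wδ − Wh = 0 → δ = (W + √(W² + 2kWh))/k
δ = (52.974 + √(2806.2 + 5022.6))/1.3781 = (52.974 + 88.481)/1.3781 = 102.65 mm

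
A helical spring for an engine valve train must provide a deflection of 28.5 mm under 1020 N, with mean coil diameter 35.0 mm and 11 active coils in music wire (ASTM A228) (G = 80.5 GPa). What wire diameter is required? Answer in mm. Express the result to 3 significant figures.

6.40 mm

Required rate k = F/δ = 1020/28.5 = 35.789 N/mm
d = (8D³N_a·k / G)^(1/4) = (8·35.0³·11·35.789 / (80.5×10³))^0.25
  = (1677.4)^0.25 = 6.3997 mm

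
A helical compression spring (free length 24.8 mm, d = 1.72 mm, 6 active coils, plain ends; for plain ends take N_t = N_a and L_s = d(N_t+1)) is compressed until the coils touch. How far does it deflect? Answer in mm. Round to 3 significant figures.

12.8 mm

N_t = 6; L_s = 1.72·7 = 12.04 mm
δ_solid = L₀ − L_s = 24.8 − 12.04 = 12.76 mm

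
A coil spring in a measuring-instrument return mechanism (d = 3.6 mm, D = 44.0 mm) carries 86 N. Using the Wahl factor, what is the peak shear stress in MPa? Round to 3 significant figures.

Spring index C = D/d = 44.0/3.6 = 12.2222
K_W = (4C−1)/(4C−4) + 0.615/C = 47.889/44.889 + 0.0503 = 1.1171
τ₀ = 8FD/(πd³) = 8·86·44.0/(π·3.6³) = 30272/146.57 = 206.53 MPa
τ_max = K·τ₀ = 1.1171 × 206.53 = 230.73 MPa

231 MPa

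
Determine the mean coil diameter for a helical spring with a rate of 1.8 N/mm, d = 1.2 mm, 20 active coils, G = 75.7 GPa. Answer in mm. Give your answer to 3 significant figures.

8.17 mm

D = (Gd⁴/(8N_a·k))^(1/3) = (75.7×10³·1.2⁴/(8·20·1.8))^(1/3)
  = (545.04)^(1/3) = 8.1685 mm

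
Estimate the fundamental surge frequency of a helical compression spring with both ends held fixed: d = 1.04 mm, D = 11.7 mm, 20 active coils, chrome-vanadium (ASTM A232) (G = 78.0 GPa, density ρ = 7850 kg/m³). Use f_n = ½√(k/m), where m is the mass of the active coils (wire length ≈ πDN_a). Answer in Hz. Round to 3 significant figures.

135 Hz

k = Gd⁴/(8D³N_a) = (78.0×10³)(1.04⁴)/(8·11.7³·20) = 0.35608 N/mm = 356.08 N/m
Wire length L = πDN_a = π·11.7·20 = 735.13 mm
m = ρ·(πd²/4)·L = 7850 × 0.84949×10⁻⁶ m² × 0.73513 m = 0.0049022 kg
f_n = ½√(k/m) = 0.5·√(356.08/0.0049022) = 0.5·√(72637) = 134.76 Hz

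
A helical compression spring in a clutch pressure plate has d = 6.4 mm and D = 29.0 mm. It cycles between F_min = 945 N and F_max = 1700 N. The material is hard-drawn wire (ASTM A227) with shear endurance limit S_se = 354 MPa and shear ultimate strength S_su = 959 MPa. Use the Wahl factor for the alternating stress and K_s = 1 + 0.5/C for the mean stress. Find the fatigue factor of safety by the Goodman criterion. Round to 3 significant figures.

1.20

C = D/d = 29.0/6.4 = 4.5312; K_W = (4C−1)/(4C−4)+0.615/C = 1.3481; K_s = 1+0.5/C = 1.1103
F_a = (F_max−F_min)/2 = 377.5 N; F_m = (F_max+F_min)/2 = 1322.5 N
τ_a = K_W·8F_aD/(πd³) = 1.3481 × 106.34 = 143.36 MPa
τ_m = K_s·8F_mD/(πd³) = 1.1103 × 372.56 = 413.67 MPa
Goodman: 1/n_f = τ_a/S_se + τ_m/S_su = 143.36/354 + 413.67/959 = 0.40498 + 0.43135 = 0.83634
n_f = 1/0.83634 = 1.196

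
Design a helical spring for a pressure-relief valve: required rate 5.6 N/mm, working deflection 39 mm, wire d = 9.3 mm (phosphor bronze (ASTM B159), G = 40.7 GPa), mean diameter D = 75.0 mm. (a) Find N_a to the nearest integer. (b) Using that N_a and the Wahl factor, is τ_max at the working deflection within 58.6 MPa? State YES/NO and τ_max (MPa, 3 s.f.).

N_a = Gd⁴/(8D³k) = (40.7×10³)(9.3⁴)/(8·75.0³·5.6) = 16.11 → N_a = 16
Actual rate k = Gd⁴/(8D³·16) = 5.6381 N/mm
Working load F = kδ = 5.6381·39 = 219.89 N
C = 75.0/9.3 = 8.0645; K_W = (4C−1)/(4C−4)+0.615/C = 1.1824
τ_max = K_W·8FD/(πd³) = 1.1824·52.21 = 61.734 MPa
τ_max > 58.6 MPa → exceeds allowable

(a) 16 coils; (b) NO, τ_max = 61.7 MPa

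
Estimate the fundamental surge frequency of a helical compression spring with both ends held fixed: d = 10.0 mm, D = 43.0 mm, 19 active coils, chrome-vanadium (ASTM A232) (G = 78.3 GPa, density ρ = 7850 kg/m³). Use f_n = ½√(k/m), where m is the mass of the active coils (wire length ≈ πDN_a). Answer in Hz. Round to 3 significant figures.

101 Hz

k = Gd⁴/(8D³N_a) = (78.3×10³)(10.0⁴)/(8·43.0³·19) = 64.791 N/mm = 64791 N/m
Wire length L = πDN_a = π·43.0·19 = 2566.7 mm
m = ρ·(πd²/4)·L = 7850 × 78.54×10⁻⁶ m² × 2.5667 m = 1.5825 kg
f_n = ½√(k/m) = 0.5·√(64791/1.5825) = 0.5·√(40943) = 101.17 Hz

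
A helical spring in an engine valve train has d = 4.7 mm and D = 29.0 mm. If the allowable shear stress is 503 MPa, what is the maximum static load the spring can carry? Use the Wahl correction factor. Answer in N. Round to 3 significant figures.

C = D/d = 29.0/4.7 = 6.1702
K_W = (4C−1)/(4C−4) + 0.615/C = 23.681/20.681 + 0.0997 = 1.2447
τ_max = K·8FD/(πd³) → F_max = τ_allow·πd³/(8DK)
F_max = 503·π·4.7³/(8·29.0·1.2447) = 1.6406e+05/288.78 = 568.13 N

568 N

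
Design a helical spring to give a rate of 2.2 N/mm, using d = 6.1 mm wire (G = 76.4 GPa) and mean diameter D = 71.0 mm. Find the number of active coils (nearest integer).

N_a = Gd⁴/(8D³k) = (76.4×10³ × 6.1⁴)/(8 × 71.0³ × 2.2)
    = 1.05782e+08 / 6.29923e+06 = 16.79 → 17 coils

17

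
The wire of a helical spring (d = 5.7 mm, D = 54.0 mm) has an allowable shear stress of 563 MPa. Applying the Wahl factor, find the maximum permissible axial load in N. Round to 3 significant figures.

657 N

C = D/d = 54.0/5.7 = 9.4737
K_W = (4C−1)/(4C−4) + 0.615/C = 36.895/33.895 + 0.0649 = 1.1534
τ_max = K·8FD/(πd³) → F_max = τ_allow·πd³/(8DK)
F_max = 563·π·5.7³/(8·54.0·1.1534) = 3.2755e+05/498.28 = 657.37 N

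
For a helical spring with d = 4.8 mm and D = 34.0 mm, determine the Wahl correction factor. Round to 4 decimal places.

C = D/d = 34.0/4.8 = 7.0833
K_W = (4C−1)/(4C−4) + 0.615/C = 27.333/24.333 + 0.0868 = 1.2101

1.2101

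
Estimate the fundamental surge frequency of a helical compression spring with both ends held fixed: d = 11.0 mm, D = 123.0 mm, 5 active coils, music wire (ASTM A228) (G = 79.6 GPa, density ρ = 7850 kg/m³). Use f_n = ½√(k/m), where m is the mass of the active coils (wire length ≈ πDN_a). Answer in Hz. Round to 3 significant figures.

52.1 Hz

k = Gd⁴/(8D³N_a) = (79.6×10³)(11.0⁴)/(8·123.0³·5) = 15.657 N/mm = 15657 N/m
Wire length L = πDN_a = π·123.0·5 = 1932.1 mm
m = ρ·(πd²/4)·L = 7850 × 95.033×10⁻⁶ m² × 1.9321 m = 1.4414 kg
f_n = ½√(k/m) = 0.5·√(15657/1.4414) = 0.5·√(10863) = 52.112 Hz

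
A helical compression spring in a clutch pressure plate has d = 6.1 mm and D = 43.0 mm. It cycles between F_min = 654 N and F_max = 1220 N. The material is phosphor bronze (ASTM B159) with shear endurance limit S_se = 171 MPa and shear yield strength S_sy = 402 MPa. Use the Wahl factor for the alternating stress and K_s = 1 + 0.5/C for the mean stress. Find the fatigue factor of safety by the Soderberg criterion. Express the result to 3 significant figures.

0.461

C = D/d = 43.0/6.1 = 7.0492; K_W = (4C−1)/(4C−4)+0.615/C = 1.2112; K_s = 1+0.5/C = 1.0709
F_a = (F_max−F_min)/2 = 283 N; F_m = (F_max+F_min)/2 = 937 N
τ_a = K_W·8F_aD/(πd³) = 1.2112 × 136.52 = 165.36 MPa
τ_m = K_s·8F_mD/(πd³) = 1.0709 × 452.02 = 484.08 MPa
Soderberg: 1/n_f = τ_a/S_se + τ_m/S_sy = 165.36/171 + 484.08/402 = 0.96702 + 1.20419 = 2.1712
n_f = 1/2.1712 = 0.4606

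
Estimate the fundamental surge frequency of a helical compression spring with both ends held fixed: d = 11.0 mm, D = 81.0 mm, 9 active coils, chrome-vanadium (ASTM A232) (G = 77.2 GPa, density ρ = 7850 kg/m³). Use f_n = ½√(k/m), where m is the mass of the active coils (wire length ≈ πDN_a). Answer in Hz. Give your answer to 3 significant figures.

65.7 Hz

k = Gd⁴/(8D³N_a) = (77.2×10³)(11.0⁴)/(8·81.0³·9) = 29.539 N/mm = 29539 N/m
Wire length L = πDN_a = π·81.0·9 = 2290.2 mm
m = ρ·(πd²/4)·L = 7850 × 95.033×10⁻⁶ m² × 2.2902 m = 1.7085 kg
f_n = ½√(k/m) = 0.5·√(29539/1.7085) = 0.5·√(17289) = 65.744 Hz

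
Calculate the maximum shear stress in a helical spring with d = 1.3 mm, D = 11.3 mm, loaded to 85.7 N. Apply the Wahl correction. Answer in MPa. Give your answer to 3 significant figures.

Spring index C = D/d = 11.3/1.3 = 8.6923
K_W = (4C−1)/(4C−4) + 0.615/C = 33.769/30.769 + 0.0708 = 1.1683
τ₀ = 8FD/(πd³) = 8·85.7·11.3/(π·1.3³) = 7747.28/6.9021 = 1122.5 MPa
τ_max = K·τ₀ = 1.1683 × 1122.5 = 1311.3 MPa

1310 MPa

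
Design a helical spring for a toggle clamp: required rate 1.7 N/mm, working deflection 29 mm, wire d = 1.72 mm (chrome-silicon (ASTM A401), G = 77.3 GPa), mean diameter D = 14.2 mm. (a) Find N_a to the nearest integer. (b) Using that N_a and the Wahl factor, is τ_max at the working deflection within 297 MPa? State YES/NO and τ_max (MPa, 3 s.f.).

(a) 17 coils; (b) NO, τ_max = 422 MPa

N_a = Gd⁴/(8D³k) = (77.3×10³)(1.72⁴)/(8·14.2³·1.7) = 17.37 → N_a = 17
Actual rate k = Gd⁴/(8D³·17) = 1.7374 N/mm
Working load F = kδ = 1.7374·29 = 50.383 N
C = 14.2/1.72 = 8.2558; K_W = (4C−1)/(4C−4)+0.615/C = 1.1779
τ_max = K_W·8FD/(πd³) = 1.1779·358.04 = 421.72 MPa
τ_max > 297 MPa → exceeds allowable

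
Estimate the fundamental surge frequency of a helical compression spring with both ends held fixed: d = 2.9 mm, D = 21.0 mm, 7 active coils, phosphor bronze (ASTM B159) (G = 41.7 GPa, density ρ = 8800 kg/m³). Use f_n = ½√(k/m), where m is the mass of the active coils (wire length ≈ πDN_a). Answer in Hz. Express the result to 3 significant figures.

k = Gd⁴/(8D³N_a) = (41.7×10³)(2.9⁴)/(8·21.0³·7) = 5.687 N/mm = 5687 N/m
Wire length L = πDN_a = π·21.0·7 = 461.81 mm
m = ρ·(πd²/4)·L = 8800 × 6.6052×10⁻⁶ m² × 0.46181 m = 0.026843 kg
f_n = ½√(k/m) = 0.5·√(5687/0.026843) = 0.5·√(2.1186e+05) = 230.14 Hz

230 Hz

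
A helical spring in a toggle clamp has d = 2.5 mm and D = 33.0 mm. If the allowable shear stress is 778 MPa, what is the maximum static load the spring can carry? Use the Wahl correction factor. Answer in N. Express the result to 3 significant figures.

C = D/d = 33.0/2.5 = 13.2000
K_W = (4C−1)/(4C−4) + 0.615/C = 51.800/48.800 + 0.0466 = 1.1081
τ_max = K·8FD/(πd³) → F_max = τ_allow·πd³/(8DK)
F_max = 778·π·2.5³/(8·33.0·1.1081) = 38190/292.53 = 130.55 N

131 N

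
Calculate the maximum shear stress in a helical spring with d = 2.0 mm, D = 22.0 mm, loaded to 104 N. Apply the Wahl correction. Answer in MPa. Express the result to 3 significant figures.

824 MPa

Spring index C = D/d = 22.0/2.0 = 11.0000
K_W = (4C−1)/(4C−4) + 0.615/C = 43.000/40.000 + 0.0559 = 1.1309
τ₀ = 8FD/(πd³) = 8·104·22.0/(π·2.0³) = 18304/25.133 = 728.29 MPa
τ_max = K·τ₀ = 1.1309 × 728.29 = 823.63 MPa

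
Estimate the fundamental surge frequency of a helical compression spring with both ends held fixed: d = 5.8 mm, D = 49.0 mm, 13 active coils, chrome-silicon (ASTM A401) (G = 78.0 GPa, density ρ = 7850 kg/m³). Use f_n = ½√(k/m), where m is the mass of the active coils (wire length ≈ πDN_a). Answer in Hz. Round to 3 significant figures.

k = Gd⁴/(8D³N_a) = (78.0×10³)(5.8⁴)/(8·49.0³·13) = 7.2141 N/mm = 7214.1 N/m
Wire length L = πDN_a = π·49.0·13 = 2001.2 mm
m = ρ·(πd²/4)·L = 7850 × 26.421×10⁻⁶ m² × 2.0012 m = 0.41505 kg
f_n = ½√(k/m) = 0.5·√(7214.1/0.41505) = 0.5·√(17381) = 65.919 Hz

65.9 Hz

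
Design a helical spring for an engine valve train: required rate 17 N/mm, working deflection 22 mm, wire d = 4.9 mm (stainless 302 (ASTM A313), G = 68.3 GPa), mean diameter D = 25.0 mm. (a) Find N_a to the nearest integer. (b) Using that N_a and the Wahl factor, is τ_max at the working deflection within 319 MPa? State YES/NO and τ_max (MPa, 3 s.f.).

(a) 19 coils; (b) YES, τ_max = 257 MPa

N_a = Gd⁴/(8D³k) = (68.3×10³)(4.9⁴)/(8·25.0³·17) = 18.53 → N_a = 19
Actual rate k = Gd⁴/(8D³·19) = 16.578 N/mm
Working load F = kδ = 16.578·22 = 364.72 N
C = 25.0/4.9 = 5.1020; K_W = (4C−1)/(4C−4)+0.615/C = 1.3034
τ_max = K_W·8FD/(πd³) = 1.3034·197.36 = 257.23 MPa
τ_max ≤ 319 MPa → acceptable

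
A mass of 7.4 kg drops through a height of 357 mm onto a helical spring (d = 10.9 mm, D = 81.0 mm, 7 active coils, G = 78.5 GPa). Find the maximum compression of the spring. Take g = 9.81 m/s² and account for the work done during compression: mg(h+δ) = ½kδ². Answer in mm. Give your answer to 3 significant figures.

39.3 mm

k = Gd⁴/(8D³N_a) = (78.5×10³)(10.9⁴)/(8·81.0³·7) = 37.233 N/mm
W = mg = 7.4 × 9.81 = 72.594 N
½kδ² − Wδ − Wh = 0 → δ = (W + √(W² + 2kWh))/k
δ = (72.594 + √(5269.9 + 1.92989e+06))/37.233 = (72.594 + 1391.1)/37.233 = 39.311 mm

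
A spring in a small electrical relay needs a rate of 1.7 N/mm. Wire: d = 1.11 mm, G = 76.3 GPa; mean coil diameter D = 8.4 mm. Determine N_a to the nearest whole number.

N_a = Gd⁴/(8D³k) = (76.3×10³ × 1.11⁴)/(8 × 8.4³ × 1.7)
    = 115829 / 8060.77 = 14.37 → 14 coils

14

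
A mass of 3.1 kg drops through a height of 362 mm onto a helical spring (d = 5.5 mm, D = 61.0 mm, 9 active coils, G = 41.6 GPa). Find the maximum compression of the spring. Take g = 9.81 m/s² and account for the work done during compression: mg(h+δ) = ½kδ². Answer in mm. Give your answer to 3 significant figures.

k = Gd⁴/(8D³N_a) = (41.6×10³)(5.5⁴)/(8·61.0³·9) = 2.3293 N/mm
W = mg = 3.1 × 9.81 = 30.411 N
½kδ² − Wδ − Wh = 0 → δ = (W + √(W² + 2kWh))/k
δ = (30.411 + √(924.83 + 51285.1))/2.3293 = (30.411 + 228.49)/2.3293 = 111.15 mm

111 mm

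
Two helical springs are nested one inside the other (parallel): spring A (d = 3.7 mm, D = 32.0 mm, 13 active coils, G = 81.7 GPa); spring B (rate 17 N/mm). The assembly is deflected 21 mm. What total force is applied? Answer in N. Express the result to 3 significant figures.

k_A = Gd⁴/(8D³N_a) = (81.7×10³)(3.7⁴)/(8·32.0³·13) = 4.4931 N/mm
Parallel: k_eq = 4.4931 + 17 = 21.493 N/mm
F = k_eq·δ = 21.493·21 = 451.36 N

451 N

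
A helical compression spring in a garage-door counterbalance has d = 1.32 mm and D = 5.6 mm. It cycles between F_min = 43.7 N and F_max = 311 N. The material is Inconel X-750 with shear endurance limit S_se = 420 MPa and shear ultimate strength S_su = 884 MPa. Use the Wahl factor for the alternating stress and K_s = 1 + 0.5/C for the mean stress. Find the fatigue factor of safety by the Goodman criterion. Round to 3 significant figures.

C = D/d = 5.6/1.32 = 4.2424; K_W = (4C−1)/(4C−4)+0.615/C = 1.3763; K_s = 1+0.5/C = 1.1179
F_a = (F_max−F_min)/2 = 133.65 N; F_m = (F_max+F_min)/2 = 177.35 N
τ_a = K_W·8F_aD/(πd³) = 1.3763 × 828.66 = 1140.5 MPa
τ_m = K_s·8F_mD/(πd³) = 1.1179 × 1099.6 = 1229.2 MPa
Goodman: 1/n_f = τ_a/S_se + τ_m/S_su = 1140.5/420 + 1229.2/884 = 2.71538 + 1.39050 = 4.1059
n_f = 1/4.1059 = 0.2436

0.244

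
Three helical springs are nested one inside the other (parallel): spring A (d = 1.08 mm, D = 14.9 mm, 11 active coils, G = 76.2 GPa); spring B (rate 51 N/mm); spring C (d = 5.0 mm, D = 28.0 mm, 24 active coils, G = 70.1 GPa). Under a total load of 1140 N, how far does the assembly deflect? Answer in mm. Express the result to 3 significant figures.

18.5 mm

k_A = Gd⁴/(8D³N_a) = (76.2×10³)(1.08⁴)/(8·14.9³·11) = 0.35613 N/mm
k_C = Gd⁴/(8D³N_a) = (70.1×10³)(5.0⁴)/(8·28.0³·24) = 10.395 N/mm
Parallel: k_eq = 0.35613 + 51 + 10.395 = 61.751 N/mm
δ = F/k_eq = 1140/61.751 = 18.461 mm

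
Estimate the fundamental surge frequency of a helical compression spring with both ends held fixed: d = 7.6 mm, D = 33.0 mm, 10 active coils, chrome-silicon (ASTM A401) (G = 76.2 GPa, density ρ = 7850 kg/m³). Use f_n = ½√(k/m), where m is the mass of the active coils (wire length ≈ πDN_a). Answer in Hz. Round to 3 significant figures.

245 Hz

k = Gd⁴/(8D³N_a) = (76.2×10³)(7.6⁴)/(8·33.0³·10) = 88.426 N/mm = 88426 N/m
Wire length L = πDN_a = π·33.0·10 = 1036.7 mm
m = ρ·(πd²/4)·L = 7850 × 45.365×10⁻⁶ m² × 1.0367 m = 0.36919 kg
f_n = ½√(k/m) = 0.5·√(88426/0.36919) = 0.5·√(2.3951e+05) = 244.7 Hz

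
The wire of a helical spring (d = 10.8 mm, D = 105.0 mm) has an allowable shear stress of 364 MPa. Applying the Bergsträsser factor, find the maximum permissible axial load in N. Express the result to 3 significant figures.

C = D/d = 105.0/10.8 = 9.7222
K_B = (4C+2)/(4C−3) = 40.889/35.889 = 1.1393
τ_max = K·8FD/(πd³) → F_max = τ_allow·πd³/(8DK)
F_max = 364·π·10.8³/(8·105.0·1.1393) = 1.4405e+06/957.03 = 1505.2 N

1510 N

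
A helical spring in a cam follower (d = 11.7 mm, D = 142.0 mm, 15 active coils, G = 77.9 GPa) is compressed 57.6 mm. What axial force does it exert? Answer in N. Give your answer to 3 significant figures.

k = Gd⁴/(8D³N_a) = (77.9×10³)(11.7⁴)/(8·142.0³·15) = 4.2485 N/mm
F = k·δ = 4.2485 × 57.6 = 244.71 N

245 N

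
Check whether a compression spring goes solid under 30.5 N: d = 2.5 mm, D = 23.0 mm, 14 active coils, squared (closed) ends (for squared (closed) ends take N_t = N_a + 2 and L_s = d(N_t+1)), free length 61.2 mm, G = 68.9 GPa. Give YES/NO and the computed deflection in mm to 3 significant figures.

NO, δ = 15.4 mm

k = Gd⁴/(8D³N_a) = (68.9×10³)(2.5⁴)/(8·23.0³·14) = 1.975 N/mm
N_t = 16; L_s = 2.5·17 = 42.5 mm; δ_solid = L₀ − L_s = 61.2 − 42.5 = 18.7 mm
δ = F/k = 30.5/1.975 = 15.443 mm
δ < δ_solid → spring does not go solid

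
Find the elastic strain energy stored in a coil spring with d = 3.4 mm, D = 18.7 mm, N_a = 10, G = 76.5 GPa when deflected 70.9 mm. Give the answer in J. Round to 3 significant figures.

49.1 J

k = Gd⁴/(8D³N_a) = (76.5×10³)(3.4⁴)/(8·18.7³·10) = 19.542 N/mm
U = ½kδ² = 0.5 × 19.542 × 70.9² = 49116 N·mm = 49.116 J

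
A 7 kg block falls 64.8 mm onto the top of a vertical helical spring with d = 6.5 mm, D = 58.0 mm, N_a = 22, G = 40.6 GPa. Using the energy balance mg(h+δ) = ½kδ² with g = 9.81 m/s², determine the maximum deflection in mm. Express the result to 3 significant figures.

k = Gd⁴/(8D³N_a) = (40.6×10³)(6.5⁴)/(8·58.0³·22) = 2.1105 N/mm
W = mg = 7 × 9.81 = 68.67 N
½kδ² − Wδ − Wh = 0 → δ = (W + √(W² + 2kWh))/k
δ = (68.67 + √(4715.6 + 18782.6))/2.1105 = (68.67 + 153.29)/2.1105 = 105.17 mm

105 mm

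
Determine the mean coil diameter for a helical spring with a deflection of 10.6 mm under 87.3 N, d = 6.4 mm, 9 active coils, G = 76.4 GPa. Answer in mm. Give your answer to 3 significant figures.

60.0 mm

Required rate k = F/δ = 87.3/10.6 = 8.2358 N/mm
D = (Gd⁴/(8N_a·k))^(1/3) = (76.4×10³·6.4⁴/(8·9·8.2358))^(1/3)
  = (216159)^(1/3) = 60.0147 mm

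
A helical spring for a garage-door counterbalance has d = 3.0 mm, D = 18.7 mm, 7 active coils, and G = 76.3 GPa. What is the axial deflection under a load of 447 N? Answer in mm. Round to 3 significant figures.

26.5 mm

k = Gd⁴/(8D³N_a) = (76.3×10³)(3.0⁴)/(8·18.7³·7) = 16.877 N/mm
δ = F/k = 447 / 16.877 = 26.486 mm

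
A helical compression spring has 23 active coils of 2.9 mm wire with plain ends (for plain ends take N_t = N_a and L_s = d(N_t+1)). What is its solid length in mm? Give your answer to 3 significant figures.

69.6 mm

plain ends: N_t = N_a = 23
L_s = d·(N_t+1) = 2.9 × 24 = 69.6 mm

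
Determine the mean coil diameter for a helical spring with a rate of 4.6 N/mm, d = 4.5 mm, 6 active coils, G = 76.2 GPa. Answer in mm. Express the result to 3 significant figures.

52.1 mm

D = (Gd⁴/(8N_a·k))^(1/3) = (76.2×10³·4.5⁴/(8·6·4.6))^(1/3)
  = (141516)^(1/3) = 52.1117 mm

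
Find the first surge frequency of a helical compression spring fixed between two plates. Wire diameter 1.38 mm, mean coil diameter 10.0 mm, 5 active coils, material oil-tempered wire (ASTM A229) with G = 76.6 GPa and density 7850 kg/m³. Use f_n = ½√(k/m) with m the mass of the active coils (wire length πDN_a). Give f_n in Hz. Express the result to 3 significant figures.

970 Hz

k = Gd⁴/(8D³N_a) = (76.6×10³)(1.38⁴)/(8·10.0³·5) = 6.9452 N/mm = 6945.2 N/m
Wire length L = πDN_a = π·10.0·5 = 157.08 mm
m = ρ·(πd²/4)·L = 7850 × 1.4957×10⁻⁶ m² × 0.15708 m = 0.0018443 kg
f_n = ½√(k/m) = 0.5·√(6945.2/0.0018443) = 0.5·√(3.7657e+06) = 970.27 Hz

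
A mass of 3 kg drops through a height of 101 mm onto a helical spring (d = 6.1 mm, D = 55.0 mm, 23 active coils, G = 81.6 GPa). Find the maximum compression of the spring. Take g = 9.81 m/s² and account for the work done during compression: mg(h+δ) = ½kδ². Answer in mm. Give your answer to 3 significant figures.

k = Gd⁴/(8D³N_a) = (81.6×10³)(6.1⁴)/(8·55.0³·23) = 3.6907 N/mm
W = mg = 3 × 9.81 = 29.43 N
½kδ² − Wδ − Wh = 0 → δ = (W + √(W² + 2kWh))/k
δ = (29.43 + √(866.12 + 21940.4))/3.6907 = (29.43 + 151.02)/3.6907 = 48.893 mm

48.9 mm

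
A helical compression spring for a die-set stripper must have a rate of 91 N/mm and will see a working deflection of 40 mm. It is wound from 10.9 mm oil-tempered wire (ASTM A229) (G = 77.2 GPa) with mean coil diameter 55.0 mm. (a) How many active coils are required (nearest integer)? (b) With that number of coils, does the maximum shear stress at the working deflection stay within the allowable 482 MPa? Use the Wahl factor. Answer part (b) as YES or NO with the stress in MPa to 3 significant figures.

N_a = Gd⁴/(8D³k) = (77.2×10³)(10.9⁴)/(8·55.0³·91) = 8.997 → N_a = 9
Actual rate k = Gd⁴/(8D³·9) = 90.971 N/mm
Working load F = kδ = 90.971·40 = 3638.8 N
C = 55.0/10.9 = 5.0459; K_W = (4C−1)/(4C−4)+0.615/C = 1.3073
τ_max = K_W·8FD/(πd³) = 1.3073·393.54 = 514.45 MPa
τ_max > 482 MPa → exceeds allowable

(a) 9 coils; (b) NO, τ_max = 514 MPa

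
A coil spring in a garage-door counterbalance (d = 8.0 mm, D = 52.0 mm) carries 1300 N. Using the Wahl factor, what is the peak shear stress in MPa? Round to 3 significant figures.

414 MPa

Spring index C = D/d = 52.0/8.0 = 6.5000
K_W = (4C−1)/(4C−4) + 0.615/C = 25.000/22.000 + 0.0946 = 1.2310
τ₀ = 8FD/(πd³) = 8·1300·52.0/(π·8.0³) = 540800/1608.5 = 336.21 MPa
τ_max = K·τ₀ = 1.2310 × 336.21 = 413.87 MPa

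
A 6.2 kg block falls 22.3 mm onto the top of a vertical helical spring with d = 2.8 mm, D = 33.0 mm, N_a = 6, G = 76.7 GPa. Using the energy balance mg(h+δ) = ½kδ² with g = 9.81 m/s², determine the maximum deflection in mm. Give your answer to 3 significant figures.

60.8 mm

k = Gd⁴/(8D³N_a) = (76.7×10³)(2.8⁴)/(8·33.0³·6) = 2.733 N/mm
W = mg = 6.2 × 9.81 = 60.822 N
½kδ² − Wδ − Wh = 0 → δ = (W + √(W² + 2kWh))/k
δ = (60.822 + √(3699.3 + 7413.79))/2.733 = (60.822 + 105.42)/2.733 = 60.827 mm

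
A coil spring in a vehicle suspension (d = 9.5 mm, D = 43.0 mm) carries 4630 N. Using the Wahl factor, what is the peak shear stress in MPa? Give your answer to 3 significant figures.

Spring index C = D/d = 43.0/9.5 = 4.5263
K_W = (4C−1)/(4C−4) + 0.615/C = 17.105/14.105 + 0.1359 = 1.3486
τ₀ = 8FD/(πd³) = 8·4630·43.0/(π·9.5³) = 1.59272e+06/2693.5 = 591.31 MPa
τ_max = K·τ₀ = 1.3486 × 591.31 = 797.42 MPa

797 MPa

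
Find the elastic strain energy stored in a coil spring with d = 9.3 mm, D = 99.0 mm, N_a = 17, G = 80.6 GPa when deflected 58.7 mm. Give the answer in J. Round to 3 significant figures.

k = Gd⁴/(8D³N_a) = (80.6×10³)(9.3⁴)/(8·99.0³·17) = 4.569 N/mm
U = ½kδ² = 0.5 × 4.569 × 58.7² = 7871.7 N·mm = 7.8717 J

7.87 J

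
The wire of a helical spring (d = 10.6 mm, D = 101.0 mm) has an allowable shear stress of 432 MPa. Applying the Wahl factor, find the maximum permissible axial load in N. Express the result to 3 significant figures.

C = D/d = 101.0/10.6 = 9.5283
K_W = (4C−1)/(4C−4) + 0.615/C = 37.113/34.113 + 0.0645 = 1.1525
τ_max = K·8FD/(πd³) → F_max = τ_allow·πd³/(8DK)
F_max = 432·π·10.6³/(8·101.0·1.1525) = 1.6164e+06/931.21 = 1735.8 N

1740 N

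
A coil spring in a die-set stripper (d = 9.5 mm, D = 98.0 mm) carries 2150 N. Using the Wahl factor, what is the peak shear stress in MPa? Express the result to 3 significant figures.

Spring index C = D/d = 98.0/9.5 = 10.3158
K_W = (4C−1)/(4C−4) + 0.615/C = 40.263/37.263 + 0.0596 = 1.1401
τ₀ = 8FD/(πd³) = 8·2150·98.0/(π·9.5³) = 1.6856e+06/2693.5 = 625.8 MPa
τ_max = K·τ₀ = 1.1401 × 625.8 = 713.49 MPa

713 MPa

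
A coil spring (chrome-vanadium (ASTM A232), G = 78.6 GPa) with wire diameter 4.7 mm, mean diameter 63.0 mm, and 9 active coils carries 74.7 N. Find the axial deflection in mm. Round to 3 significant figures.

k = Gd⁴/(8D³N_a) = (78.6×10³)(4.7⁴)/(8·63.0³·9) = 2.1304 N/mm
δ = F/k = 74.7 / 2.1304 = 35.064 mm

35.1 mm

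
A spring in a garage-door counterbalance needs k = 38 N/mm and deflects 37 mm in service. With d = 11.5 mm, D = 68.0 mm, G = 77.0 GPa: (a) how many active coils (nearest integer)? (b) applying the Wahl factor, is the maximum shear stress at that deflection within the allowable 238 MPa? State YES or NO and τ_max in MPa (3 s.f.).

N_a = Gd⁴/(8D³k) = (77.0×10³)(11.5⁴)/(8·68.0³·38) = 14.09 → N_a = 14
Actual rate k = Gd⁴/(8D³·14) = 38.242 N/mm
Working load F = kδ = 38.242·37 = 1414.9 N
C = 68.0/11.5 = 5.9130; K_W = (4C−1)/(4C−4)+0.615/C = 1.2567
τ_max = K_W·8FD/(πd³) = 1.2567·161.1 = 202.45 MPa
τ_max ≤ 238 MPa → acceptable

(a) 14 coils; (b) YES, τ_max = 202 MPa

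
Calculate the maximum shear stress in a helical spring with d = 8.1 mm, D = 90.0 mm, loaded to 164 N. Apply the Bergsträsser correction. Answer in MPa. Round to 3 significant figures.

Spring index C = D/d = 90.0/8.1 = 11.1111
K_B = (4C+2)/(4C−3) = 46.444/41.444 = 1.1206
τ₀ = 8FD/(πd³) = 8·164·90.0/(π·8.1³) = 118080/1669.6 = 70.725 MPa
τ_max = K·τ₀ = 1.1206 × 70.725 = 79.257 MPa

79.3 MPa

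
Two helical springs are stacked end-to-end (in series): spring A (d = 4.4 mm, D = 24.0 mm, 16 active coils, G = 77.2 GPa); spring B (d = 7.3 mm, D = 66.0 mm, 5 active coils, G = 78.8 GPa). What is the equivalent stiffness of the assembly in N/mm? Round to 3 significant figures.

k_A = Gd⁴/(8D³N_a) = (77.2×10³)(4.4⁴)/(8·24.0³·16) = 16.353 N/mm
k_B = Gd⁴/(8D³N_a) = (78.8×10³)(7.3⁴)/(8·66.0³·5) = 19.459 N/mm
Series: 1/k_eq = 1/16.353 + 1/19.459 = 0.11254; k_eq = 8.8856 N/mm

8.89 N/mm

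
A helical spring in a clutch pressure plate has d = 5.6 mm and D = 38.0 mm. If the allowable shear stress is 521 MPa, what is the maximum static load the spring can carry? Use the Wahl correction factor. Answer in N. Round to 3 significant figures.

C = D/d = 38.0/5.6 = 6.7857
K_W = (4C−1)/(4C−4) + 0.615/C = 26.143/23.143 + 0.0906 = 1.2203
τ_max = K·8FD/(πd³) → F_max = τ_allow·πd³/(8DK)
F_max = 521·π·5.6³/(8·38.0·1.2203) = 2.8744e+05/370.96 = 774.86 N

775 N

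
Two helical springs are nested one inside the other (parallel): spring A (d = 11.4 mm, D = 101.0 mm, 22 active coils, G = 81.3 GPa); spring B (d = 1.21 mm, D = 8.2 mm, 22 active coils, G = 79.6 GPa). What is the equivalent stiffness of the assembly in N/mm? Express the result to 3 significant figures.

k_A = Gd⁴/(8D³N_a) = (81.3×10³)(11.4⁴)/(8·101.0³·22) = 7.5724 N/mm
k_B = Gd⁴/(8D³N_a) = (79.6×10³)(1.21⁴)/(8·8.2³·22) = 1.7583 N/mm
Parallel: k_eq = 7.5724 + 1.7583 = 9.3307 N/mm

9.33 N/mm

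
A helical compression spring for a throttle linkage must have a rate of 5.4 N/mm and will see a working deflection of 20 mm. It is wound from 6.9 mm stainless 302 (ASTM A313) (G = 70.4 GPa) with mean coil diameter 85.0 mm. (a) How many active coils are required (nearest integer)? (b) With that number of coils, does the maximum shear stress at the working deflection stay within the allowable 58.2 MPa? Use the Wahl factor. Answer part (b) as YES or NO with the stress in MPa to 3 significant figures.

N_a = Gd⁴/(8D³k) = (70.4×10³)(6.9⁴)/(8·85.0³·5.4) = 6.015 → N_a = 6
Actual rate k = Gd⁴/(8D³·6) = 5.4134 N/mm
Working load F = kδ = 5.4134·20 = 108.27 N
C = 85.0/6.9 = 12.3188; K_W = (4C−1)/(4C−4)+0.615/C = 1.1162
τ_max = K_W·8FD/(πd³) = 1.1162·71.337 = 79.625 MPa
τ_max > 58.2 MPa → exceeds allowable

(a) 6 coils; (b) NO, τ_max = 79.6 MPa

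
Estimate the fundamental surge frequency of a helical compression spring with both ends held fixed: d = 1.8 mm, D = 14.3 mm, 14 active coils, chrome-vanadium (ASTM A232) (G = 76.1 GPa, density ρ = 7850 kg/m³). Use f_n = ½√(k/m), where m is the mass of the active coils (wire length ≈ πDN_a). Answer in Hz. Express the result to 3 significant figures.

k = Gd⁴/(8D³N_a) = (76.1×10³)(1.8⁴)/(8·14.3³·14) = 2.4392 N/mm = 2439.2 N/m
Wire length L = πDN_a = π·14.3·14 = 628.95 mm
m = ρ·(πd²/4)·L = 7850 × 2.5447×10⁻⁶ m² × 0.62895 m = 0.012564 kg
f_n = ½√(k/m) = 0.5·√(2439.2/0.012564) = 0.5·√(1.9415e+05) = 220.31 Hz

220 Hz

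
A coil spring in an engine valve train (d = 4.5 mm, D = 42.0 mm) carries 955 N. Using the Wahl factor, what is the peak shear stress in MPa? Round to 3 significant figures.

Spring index C = D/d = 42.0/4.5 = 9.3333
K_W = (4C−1)/(4C−4) + 0.615/C = 36.333/33.333 + 0.0659 = 1.1559
τ₀ = 8FD/(πd³) = 8·955·42.0/(π·4.5³) = 320880/286.28 = 1120.9 MPa
τ_max = K·τ₀ = 1.1559 × 1120.9 = 1295.6 MPa

1300 MPa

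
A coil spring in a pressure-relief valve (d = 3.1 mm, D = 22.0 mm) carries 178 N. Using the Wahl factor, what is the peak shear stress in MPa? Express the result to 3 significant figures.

Spring index C = D/d = 22.0/3.1 = 7.0968
K_W = (4C−1)/(4C−4) + 0.615/C = 27.387/24.387 + 0.0867 = 1.2097
τ₀ = 8FD/(πd³) = 8·178·22.0/(π·3.1³) = 31328/93.591 = 334.73 MPa
τ_max = K·τ₀ = 1.2097 × 334.73 = 404.92 MPa

405 MPa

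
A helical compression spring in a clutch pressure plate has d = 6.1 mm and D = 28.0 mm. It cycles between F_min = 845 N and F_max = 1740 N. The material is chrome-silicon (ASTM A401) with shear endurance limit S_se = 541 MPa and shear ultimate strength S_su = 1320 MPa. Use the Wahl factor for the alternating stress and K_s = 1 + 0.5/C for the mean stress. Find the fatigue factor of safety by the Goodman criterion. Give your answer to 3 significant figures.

C = D/d = 28.0/6.1 = 4.5902; K_W = (4C−1)/(4C−4)+0.615/C = 1.3429; K_s = 1+0.5/C = 1.1089
F_a = (F_max−F_min)/2 = 447.5 N; F_m = (F_max+F_min)/2 = 1292.5 N
τ_a = K_W·8F_aD/(πd³) = 1.3429 × 140.57 = 188.77 MPa
τ_m = K_s·8F_mD/(πd³) = 1.1089 × 406.01 = 450.24 MPa
Goodman: 1/n_f = τ_a/S_se + τ_m/S_su = 188.77/541 + 450.24/1320 = 0.34893 + 0.34109 = 0.69002
n_f = 1/0.69002 = 1.449

1.45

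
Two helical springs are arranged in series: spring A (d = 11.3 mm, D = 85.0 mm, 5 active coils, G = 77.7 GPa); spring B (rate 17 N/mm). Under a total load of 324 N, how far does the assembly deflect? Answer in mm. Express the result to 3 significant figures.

25.3 mm

k_A = Gd⁴/(8D³N_a) = (77.7×10³)(11.3⁴)/(8·85.0³·5) = 51.572 N/mm
Series: 1/k_eq = 1/51.572 + 1/17 = 0.078214; k_eq = 12.785 N/mm
δ = F/k_eq = 324/12.785 = 25.341 mm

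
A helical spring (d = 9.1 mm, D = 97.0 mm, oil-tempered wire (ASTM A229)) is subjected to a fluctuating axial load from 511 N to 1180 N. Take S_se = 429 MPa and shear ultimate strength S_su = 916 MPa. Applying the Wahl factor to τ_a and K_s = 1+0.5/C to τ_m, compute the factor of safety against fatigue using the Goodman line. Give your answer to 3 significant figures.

C = D/d = 97.0/9.1 = 10.6593; K_W = (4C−1)/(4C−4)+0.615/C = 1.1353; K_s = 1+0.5/C = 1.0469
F_a = (F_max−F_min)/2 = 334.5 N; F_m = (F_max+F_min)/2 = 845.5 N
τ_a = K_W·8F_aD/(πd³) = 1.1353 × 109.64 = 124.48 MPa
τ_m = K_s·8F_mD/(πd³) = 1.0469 × 277.14 = 290.14 MPa
Goodman: 1/n_f = τ_a/S_se + τ_m/S_su = 124.48/429 + 290.14/916 = 0.29017 + 0.31675 = 0.60692
n_f = 1/0.60692 = 1.648

1.65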